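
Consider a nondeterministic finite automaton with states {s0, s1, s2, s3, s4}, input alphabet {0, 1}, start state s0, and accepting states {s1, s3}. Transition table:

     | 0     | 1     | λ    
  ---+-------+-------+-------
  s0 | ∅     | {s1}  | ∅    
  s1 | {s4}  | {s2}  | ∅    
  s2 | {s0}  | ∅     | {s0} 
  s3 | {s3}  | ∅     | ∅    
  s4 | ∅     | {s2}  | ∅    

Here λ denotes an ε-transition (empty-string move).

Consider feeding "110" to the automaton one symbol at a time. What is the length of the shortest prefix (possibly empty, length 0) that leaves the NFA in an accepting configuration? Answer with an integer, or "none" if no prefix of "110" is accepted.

1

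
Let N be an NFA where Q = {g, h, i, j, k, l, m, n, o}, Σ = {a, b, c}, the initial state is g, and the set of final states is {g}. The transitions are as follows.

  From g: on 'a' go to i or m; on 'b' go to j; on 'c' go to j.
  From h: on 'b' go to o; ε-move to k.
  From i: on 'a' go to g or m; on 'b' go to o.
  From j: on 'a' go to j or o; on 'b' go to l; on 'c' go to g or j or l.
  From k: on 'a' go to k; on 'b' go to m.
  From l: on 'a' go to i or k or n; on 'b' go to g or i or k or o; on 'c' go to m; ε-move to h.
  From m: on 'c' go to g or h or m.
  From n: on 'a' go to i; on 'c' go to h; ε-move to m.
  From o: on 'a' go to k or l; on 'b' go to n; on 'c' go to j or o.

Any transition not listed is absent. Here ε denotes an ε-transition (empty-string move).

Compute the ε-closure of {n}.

{m, n}

Begin with {n}.
ε-move n → m; add m.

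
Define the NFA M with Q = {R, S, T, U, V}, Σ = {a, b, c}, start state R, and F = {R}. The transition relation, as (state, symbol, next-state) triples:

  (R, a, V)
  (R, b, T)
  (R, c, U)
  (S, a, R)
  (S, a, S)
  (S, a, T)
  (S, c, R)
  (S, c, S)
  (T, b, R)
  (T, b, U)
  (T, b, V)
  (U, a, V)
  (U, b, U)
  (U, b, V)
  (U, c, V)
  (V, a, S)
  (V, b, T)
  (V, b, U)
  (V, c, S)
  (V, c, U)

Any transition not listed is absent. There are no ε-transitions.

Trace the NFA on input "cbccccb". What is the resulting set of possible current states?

Start in {R}.
Read 'c': {R} → {U}.
Read 'b': {U} → {U, V}.
Read 'c': {U, V} → {S, U, V}.
Read 'c': {S, U, V} → {R, S, U, V}.
Read 'c': {R, S, U, V} → {R, S, U, V}.
Read 'c': {R, S, U, V} → {R, S, U, V}.
Read 'b': {R, S, U, V} → {T, U, V}.

{T, U, V}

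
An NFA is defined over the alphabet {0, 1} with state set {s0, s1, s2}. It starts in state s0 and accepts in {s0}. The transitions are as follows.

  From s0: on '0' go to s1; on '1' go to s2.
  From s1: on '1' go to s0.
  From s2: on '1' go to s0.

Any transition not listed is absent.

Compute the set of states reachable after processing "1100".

∅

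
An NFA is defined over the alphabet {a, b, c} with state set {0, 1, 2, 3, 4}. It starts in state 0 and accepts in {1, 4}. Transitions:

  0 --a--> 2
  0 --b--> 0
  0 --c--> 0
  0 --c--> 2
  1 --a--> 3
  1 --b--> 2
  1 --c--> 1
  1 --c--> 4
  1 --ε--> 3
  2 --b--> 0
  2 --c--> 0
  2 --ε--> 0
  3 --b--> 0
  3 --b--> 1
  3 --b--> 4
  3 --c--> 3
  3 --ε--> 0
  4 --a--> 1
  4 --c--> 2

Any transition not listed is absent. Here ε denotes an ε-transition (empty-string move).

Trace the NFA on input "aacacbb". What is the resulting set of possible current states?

Start in {0}.
Read 'a': 0→{2}; union {2}; ε-closure = {0, 2}.
Read 'a': 0→{2}, 2→∅; union {2}; ε-closure = {0, 2}.
Read 'c': 0→{0, 2}, 2→{0}; now {0, 2}.
Read 'a': 0→{2}, 2→∅; union {2}; ε-closure = {0, 2}.
Read 'c': 0→{0, 2}, 2→{0}; now {0, 2}.
Read 'b': 0→{0}, 2→{0}; now {0}.
Read 'b': 0→{0}; now {0}.

{0}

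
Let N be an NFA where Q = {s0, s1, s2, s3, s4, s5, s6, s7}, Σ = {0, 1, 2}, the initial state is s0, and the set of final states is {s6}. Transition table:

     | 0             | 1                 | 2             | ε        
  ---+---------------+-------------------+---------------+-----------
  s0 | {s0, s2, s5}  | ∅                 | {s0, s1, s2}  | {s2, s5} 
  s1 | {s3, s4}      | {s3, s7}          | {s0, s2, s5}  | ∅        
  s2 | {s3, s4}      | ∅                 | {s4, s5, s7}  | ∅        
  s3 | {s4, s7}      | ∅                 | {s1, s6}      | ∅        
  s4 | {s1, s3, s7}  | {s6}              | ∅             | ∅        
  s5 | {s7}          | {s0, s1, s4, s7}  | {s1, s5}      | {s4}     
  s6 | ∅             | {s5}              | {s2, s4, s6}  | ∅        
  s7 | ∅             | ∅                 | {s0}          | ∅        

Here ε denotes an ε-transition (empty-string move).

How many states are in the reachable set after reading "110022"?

Start: ε-closure({s0}) = {s0, s2, s4, s5}.
Read '1': s0→∅, s2→∅, s4→{s6}, s5→{s0, s1, s4, s7}; union {s0, s1, s4, s6, s7}; ε-closure = {s0, s1, s2, s4, s5, s6, s7}.
Read '1': s0→∅, s1→{s3, s7}, s2→∅, s4→{s6}, s5→{s0, s1, s4, s7}, s6→{s5}, s7→∅; union {s0, s1, s3, s4, s5, s6, s7}; ε-closure = {s0, s1, s2, s3, s4, s5, s6, s7}.
Read '0': s0→{s0, s2, s5}, s1→{s3, s4}, s2→{s3, s4}, s3→{s4, s7}, s4→{s1, s3, s7}, s5→{s7}, s6→∅, s7→∅; now {s0, s1, s2, s3, s4, s5, s7}.
Read '0': s0→{s0, s2, s5}, s1→{s3, s4}, s2→{s3, s4}, s3→{s4, s7}, s4→{s1, s3, s7}, s5→{s7}, s7→∅; now {s0, s1, s2, s3, s4, s5, s7}.
Read '2': s0→{s0, s1, s2}, s1→{s0, s2, s5}, s2→{s4, s5, s7}, s3→{s1, s6}, s4→∅, s5→{s1, s5}, s7→{s0}; now {s0, s1, s2, s4, s5, s6, s7}.
Read '2': s0→{s0, s1, s2}, s1→{s0, s2, s5}, s2→{s4, s5, s7}, s4→∅, s5→{s1, s5}, s6→{s2, s4, s6}, s7→{s0}; now {s0, s1, s2, s4, s5, s6, s7}.
That set has 7 states.

7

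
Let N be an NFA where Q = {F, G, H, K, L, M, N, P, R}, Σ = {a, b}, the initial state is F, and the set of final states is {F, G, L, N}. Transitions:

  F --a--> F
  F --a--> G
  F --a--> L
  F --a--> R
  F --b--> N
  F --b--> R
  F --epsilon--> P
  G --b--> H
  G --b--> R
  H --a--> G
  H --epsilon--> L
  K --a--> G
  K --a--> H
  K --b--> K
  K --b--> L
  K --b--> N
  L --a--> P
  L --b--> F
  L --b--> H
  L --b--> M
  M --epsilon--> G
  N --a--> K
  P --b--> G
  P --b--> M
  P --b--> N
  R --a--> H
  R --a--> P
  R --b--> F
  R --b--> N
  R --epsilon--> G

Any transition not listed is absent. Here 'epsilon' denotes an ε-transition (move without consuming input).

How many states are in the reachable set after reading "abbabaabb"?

8

Start: ε-closure({F}) = {F, P}.
Read 'a': {F, P} → {F, G, L, P, R}.
Read 'b': {F, G, L, P, R} → {F, G, H, L, M, N, P, R}.
Read 'b': {F, G, H, L, M, N, P, R} → {F, G, H, L, M, N, P, R}.
Read 'a': {F, G, H, L, M, N, P, R} → {F, G, H, K, L, P, R}.
Read 'b': {F, G, H, K, L, P, R} → {F, G, H, K, L, M, N, P, R}.
Read 'a': {F, G, H, K, L, M, N, P, R} → {F, G, H, K, L, P, R}.
Read 'a': {F, G, H, K, L, P, R} → {F, G, H, L, P, R}.
Read 'b': {F, G, H, L, P, R} → {F, G, H, L, M, N, P, R}.
Read 'b': {F, G, H, L, M, N, P, R} → {F, G, H, L, M, N, P, R}.
That set has 8 states.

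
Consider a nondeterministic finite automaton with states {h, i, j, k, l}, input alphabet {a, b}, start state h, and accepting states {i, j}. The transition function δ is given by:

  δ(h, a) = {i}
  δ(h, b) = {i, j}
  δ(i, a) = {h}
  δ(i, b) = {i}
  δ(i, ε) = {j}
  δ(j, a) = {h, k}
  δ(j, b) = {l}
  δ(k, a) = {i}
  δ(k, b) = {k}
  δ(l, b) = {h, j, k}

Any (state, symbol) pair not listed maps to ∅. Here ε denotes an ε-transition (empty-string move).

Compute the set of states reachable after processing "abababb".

{h, i, j, k, l}

Start in {h}.
Read 'a': h→{i}; union {i}; ε-closure = {i, j}.
Read 'b': i→{i}, j→{l}; union {i, l}; ε-closure = {i, j, l}.
Read 'a': i→{h}, j→{h, k}, l→∅; now {h, k}.
Read 'b': h→{i, j}, k→{k}; now {i, j, k}.
Read 'a': i→{h}, j→{h, k}, k→{i}; union {h, i, k}; ε-closure = {h, i, j, k}.
Read 'b': h→{i, j}, i→{i}, j→{l}, k→{k}; now {i, j, k, l}.
Read 'b': i→{i}, j→{l}, k→{k}, l→{h, j, k}; now {h, i, j, k, l}.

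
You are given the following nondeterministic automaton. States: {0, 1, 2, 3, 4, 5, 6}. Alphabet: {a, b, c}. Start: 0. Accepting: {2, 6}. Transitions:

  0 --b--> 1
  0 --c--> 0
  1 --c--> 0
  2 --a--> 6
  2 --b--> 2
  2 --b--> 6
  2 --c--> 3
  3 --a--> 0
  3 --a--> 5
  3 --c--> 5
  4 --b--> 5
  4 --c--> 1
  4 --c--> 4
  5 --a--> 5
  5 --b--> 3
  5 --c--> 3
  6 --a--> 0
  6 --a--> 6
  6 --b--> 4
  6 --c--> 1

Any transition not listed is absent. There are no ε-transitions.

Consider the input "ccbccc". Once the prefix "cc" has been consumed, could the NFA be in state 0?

Yes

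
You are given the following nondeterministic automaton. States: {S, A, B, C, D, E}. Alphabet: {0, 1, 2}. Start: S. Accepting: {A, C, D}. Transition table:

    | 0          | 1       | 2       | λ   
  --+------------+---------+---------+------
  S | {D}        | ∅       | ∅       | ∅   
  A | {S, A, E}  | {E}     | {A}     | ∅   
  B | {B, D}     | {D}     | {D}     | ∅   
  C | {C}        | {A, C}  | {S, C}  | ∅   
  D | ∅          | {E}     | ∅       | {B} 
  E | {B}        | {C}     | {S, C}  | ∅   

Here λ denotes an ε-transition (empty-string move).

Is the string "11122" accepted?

No

Start in {S}.
Read '1': S→∅; now ∅.
The set is empty and remains empty for the remaining 4 symbols.
The final set ∅ contains no accepting state.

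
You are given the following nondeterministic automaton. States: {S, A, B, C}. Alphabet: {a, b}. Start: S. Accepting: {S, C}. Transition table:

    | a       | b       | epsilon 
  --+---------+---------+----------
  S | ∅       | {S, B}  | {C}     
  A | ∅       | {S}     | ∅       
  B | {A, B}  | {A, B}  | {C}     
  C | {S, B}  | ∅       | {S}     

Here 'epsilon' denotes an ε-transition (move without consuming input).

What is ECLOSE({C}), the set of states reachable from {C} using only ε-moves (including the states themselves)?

{S, C}

Begin with {C}.
ε-move C → S; add S.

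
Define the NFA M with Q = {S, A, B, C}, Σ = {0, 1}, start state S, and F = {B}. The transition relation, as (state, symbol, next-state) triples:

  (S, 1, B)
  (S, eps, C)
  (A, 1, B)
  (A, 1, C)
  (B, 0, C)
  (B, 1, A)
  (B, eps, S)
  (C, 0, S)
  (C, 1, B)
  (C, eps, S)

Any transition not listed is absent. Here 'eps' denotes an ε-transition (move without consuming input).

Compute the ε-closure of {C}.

{S, C}

Begin with {C}.
ε-move C → S; add S.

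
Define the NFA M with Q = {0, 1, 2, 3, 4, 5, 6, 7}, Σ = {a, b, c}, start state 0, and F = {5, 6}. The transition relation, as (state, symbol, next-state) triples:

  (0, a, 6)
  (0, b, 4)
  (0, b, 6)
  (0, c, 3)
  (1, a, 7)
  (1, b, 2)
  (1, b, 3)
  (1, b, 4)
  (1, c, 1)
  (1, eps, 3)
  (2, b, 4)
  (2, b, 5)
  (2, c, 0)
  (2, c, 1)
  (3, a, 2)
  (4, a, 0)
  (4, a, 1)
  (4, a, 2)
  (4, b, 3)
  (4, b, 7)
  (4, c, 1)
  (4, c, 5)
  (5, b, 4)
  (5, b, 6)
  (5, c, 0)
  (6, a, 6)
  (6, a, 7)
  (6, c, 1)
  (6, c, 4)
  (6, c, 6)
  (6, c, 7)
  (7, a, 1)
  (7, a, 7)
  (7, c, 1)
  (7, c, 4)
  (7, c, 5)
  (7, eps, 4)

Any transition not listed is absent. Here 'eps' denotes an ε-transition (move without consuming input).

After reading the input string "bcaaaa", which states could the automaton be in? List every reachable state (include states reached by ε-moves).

Start in {0}.
Read 'b': 0→{4, 6}; now {4, 6}.
Read 'c': 4→{1, 5}, 6→{1, 4, 6, 7}; union {1, 4, 5, 6, 7}; ε-closure = {1, 3, 4, 5, 6, 7}.
Read 'a': 1→{7}, 3→{2}, 4→{0, 1, 2}, 5→∅, 6→{6, 7}, 7→{1, 7}; union {0, 1, 2, 6, 7}; ε-closure = {0, 1, 2, 3, 4, 6, 7}.
Read 'a': 0→{6}, 1→{7}, 2→∅, 3→{2}, 4→{0, 1, 2}, 6→{6, 7}, 7→{1, 7}; union {0, 1, 2, 6, 7}; ε-closure = {0, 1, 2, 3, 4, 6, 7}.
Read 'a': 0→{6}, 1→{7}, 2→∅, 3→{2}, 4→{0, 1, 2}, 6→{6, 7}, 7→{1, 7}; union {0, 1, 2, 6, 7}; ε-closure = {0, 1, 2, 3, 4, 6, 7}.
Read 'a': 0→{6}, 1→{7}, 2→∅, 3→{2}, 4→{0, 1, 2}, 6→{6, 7}, 7→{1, 7}; union {0, 1, 2, 6, 7}; ε-closure = {0, 1, 2, 3, 4, 6, 7}.

{0, 1, 2, 3, 4, 6, 7}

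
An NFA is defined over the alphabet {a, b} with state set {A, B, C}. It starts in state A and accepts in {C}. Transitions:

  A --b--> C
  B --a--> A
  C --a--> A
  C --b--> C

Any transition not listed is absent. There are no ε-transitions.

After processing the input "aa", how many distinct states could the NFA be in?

Start in {A}.
Read 'a': {A} → ∅.
The set is empty and remains empty for the remaining 1 symbol.
That set has 0 states.

0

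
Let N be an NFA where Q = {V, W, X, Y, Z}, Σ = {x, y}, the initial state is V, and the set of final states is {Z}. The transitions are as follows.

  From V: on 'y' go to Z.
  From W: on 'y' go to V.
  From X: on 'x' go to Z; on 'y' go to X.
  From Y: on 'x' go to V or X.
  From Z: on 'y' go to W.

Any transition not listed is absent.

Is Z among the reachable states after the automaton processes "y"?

Yes

Start in {V}.
Read 'y': {V} → {Z}.
State Z is in {Z}.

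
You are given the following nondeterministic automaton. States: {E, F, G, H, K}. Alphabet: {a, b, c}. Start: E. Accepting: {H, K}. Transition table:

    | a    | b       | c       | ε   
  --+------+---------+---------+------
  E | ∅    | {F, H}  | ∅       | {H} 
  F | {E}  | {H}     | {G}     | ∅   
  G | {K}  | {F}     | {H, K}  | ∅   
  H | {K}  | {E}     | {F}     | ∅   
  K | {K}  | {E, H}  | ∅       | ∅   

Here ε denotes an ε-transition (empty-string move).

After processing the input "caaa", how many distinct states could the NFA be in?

Start: ε-closure({E}) = {E, H}.
Read 'c': {E, H} → {F}.
Read 'a': {F} → {E, H}.
Read 'a': {E, H} → {K}.
Read 'a': {K} → {K}.
That set has 1 state.

1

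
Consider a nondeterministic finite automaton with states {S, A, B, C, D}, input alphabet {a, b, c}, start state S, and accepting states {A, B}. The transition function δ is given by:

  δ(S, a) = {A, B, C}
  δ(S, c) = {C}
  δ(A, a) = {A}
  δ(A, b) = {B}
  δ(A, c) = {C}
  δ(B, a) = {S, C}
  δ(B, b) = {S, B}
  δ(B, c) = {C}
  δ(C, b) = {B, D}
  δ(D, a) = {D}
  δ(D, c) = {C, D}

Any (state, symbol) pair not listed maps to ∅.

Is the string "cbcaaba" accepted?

No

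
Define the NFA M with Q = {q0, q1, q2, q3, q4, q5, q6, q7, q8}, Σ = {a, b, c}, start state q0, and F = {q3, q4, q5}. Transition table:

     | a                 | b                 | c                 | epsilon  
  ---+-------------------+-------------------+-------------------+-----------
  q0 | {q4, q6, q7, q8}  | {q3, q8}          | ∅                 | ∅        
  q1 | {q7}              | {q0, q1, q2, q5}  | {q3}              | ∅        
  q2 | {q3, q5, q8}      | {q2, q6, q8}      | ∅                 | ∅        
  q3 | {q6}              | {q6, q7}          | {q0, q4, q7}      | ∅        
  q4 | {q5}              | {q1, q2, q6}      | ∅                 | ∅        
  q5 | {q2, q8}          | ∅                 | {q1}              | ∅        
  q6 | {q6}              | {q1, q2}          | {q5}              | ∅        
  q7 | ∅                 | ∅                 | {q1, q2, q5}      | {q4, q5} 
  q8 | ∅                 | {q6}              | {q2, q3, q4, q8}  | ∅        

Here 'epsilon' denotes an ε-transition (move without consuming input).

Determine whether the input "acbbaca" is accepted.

Yes

Start in {q0}.
Read 'a': {q0} → {q4, q5, q6, q7, q8}.
Read 'c': {q4, q5, q6, q7, q8} → {q1, q2, q3, q4, q5, q8}.
Read 'b': {q1, q2, q3, q4, q5, q8} → {q0, q1, q2, q4, q5, q6, q7, q8}.
Read 'b': {q0, q1, q2, q4, q5, q6, q7, q8} → {q0, q1, q2, q3, q5, q6, q8}.
Read 'a': {q0, q1, q2, q3, q5, q6, q8} → {q2, q3, q4, q5, q6, q7, q8}.
Read 'c': {q2, q3, q4, q5, q6, q7, q8} → {q0, q1, q2, q3, q4, q5, q7, q8}.
Read 'a': {q0, q1, q2, q3, q4, q5, q7, q8} → {q2, q3, q4, q5, q6, q7, q8}.
The final set {q2, q3, q4, q5, q6, q7, q8} contains the accepting states q3, q4, q5.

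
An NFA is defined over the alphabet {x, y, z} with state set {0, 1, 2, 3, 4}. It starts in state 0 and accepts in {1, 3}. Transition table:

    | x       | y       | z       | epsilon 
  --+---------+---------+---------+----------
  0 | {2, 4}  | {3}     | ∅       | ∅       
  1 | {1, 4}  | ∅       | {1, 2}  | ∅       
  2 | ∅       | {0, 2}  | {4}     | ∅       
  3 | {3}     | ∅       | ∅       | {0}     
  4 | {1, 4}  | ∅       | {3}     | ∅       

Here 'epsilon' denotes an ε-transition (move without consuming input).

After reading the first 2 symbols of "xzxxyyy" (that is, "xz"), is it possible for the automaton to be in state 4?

Yes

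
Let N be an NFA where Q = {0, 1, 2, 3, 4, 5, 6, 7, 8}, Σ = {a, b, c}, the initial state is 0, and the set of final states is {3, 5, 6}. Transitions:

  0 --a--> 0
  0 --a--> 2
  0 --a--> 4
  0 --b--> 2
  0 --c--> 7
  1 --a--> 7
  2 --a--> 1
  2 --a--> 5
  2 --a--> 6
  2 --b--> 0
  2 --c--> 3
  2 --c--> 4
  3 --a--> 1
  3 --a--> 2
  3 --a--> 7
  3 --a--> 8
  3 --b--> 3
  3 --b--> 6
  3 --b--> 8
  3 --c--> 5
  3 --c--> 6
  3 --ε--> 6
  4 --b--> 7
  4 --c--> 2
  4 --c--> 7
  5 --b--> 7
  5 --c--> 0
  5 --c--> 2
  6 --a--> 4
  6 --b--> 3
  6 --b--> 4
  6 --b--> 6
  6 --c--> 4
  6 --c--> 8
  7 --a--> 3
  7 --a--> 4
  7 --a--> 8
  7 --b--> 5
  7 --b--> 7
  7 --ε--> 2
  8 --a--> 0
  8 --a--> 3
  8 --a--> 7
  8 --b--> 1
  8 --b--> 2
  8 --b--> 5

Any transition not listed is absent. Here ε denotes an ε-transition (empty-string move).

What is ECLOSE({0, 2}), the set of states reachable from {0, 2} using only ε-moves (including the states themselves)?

Begin with {0, 2}.
No ε-moves leave this set, so the closure equals the set itself.

{0, 2}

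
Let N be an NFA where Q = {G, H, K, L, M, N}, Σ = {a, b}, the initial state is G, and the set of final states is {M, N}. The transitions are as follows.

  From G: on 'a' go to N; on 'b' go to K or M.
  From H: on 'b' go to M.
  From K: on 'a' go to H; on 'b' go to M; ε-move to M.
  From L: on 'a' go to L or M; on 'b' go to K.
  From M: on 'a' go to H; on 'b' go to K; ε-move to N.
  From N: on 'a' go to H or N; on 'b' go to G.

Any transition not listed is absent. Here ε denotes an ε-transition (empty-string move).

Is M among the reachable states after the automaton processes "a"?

Start in {G}.
Read 'a': {G} → {N}.
State M is not in {N}.

No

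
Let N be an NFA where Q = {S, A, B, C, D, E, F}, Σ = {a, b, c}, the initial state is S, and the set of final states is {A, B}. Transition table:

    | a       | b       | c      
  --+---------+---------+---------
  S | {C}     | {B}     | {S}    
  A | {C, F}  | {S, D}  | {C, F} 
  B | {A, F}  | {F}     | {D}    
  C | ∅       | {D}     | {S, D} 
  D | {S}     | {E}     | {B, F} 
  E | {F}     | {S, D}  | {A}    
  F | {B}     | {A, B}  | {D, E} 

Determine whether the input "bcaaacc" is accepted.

Start in {S}.
Read 'b': S→{B}; now {B}.
Read 'c': B→{D}; now {D}.
Read 'a': D→{S}; now {S}.
Read 'a': S→{C}; now {C}.
Read 'a': C→∅; now ∅.
The set is empty and remains empty for the remaining 2 symbols.
The final set ∅ contains no accepting state.

No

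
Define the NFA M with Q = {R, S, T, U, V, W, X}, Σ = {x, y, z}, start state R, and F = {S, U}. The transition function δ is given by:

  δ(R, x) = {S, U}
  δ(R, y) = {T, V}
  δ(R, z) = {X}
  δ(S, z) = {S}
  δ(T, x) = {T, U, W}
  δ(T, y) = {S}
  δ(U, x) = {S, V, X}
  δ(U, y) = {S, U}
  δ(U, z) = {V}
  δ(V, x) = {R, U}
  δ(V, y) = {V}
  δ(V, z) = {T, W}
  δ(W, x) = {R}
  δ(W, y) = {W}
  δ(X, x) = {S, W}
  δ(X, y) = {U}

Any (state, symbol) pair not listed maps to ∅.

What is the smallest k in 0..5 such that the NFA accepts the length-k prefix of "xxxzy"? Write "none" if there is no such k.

Start in {R}.
Read 'x': R→{S, U}; now {S, U}.
None of the earlier sets intersect F, but {S, U} does.

1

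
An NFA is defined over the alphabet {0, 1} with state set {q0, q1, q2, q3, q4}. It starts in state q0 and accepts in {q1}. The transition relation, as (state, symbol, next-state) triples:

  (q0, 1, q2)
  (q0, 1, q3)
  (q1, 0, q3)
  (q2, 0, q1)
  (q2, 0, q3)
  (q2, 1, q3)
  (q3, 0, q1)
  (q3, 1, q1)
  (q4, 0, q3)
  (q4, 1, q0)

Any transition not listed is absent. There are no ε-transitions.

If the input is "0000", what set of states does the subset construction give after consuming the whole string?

Start in {q0}.
Read '0': {q0} → ∅.
The set is empty and remains empty for the remaining 3 symbols.

∅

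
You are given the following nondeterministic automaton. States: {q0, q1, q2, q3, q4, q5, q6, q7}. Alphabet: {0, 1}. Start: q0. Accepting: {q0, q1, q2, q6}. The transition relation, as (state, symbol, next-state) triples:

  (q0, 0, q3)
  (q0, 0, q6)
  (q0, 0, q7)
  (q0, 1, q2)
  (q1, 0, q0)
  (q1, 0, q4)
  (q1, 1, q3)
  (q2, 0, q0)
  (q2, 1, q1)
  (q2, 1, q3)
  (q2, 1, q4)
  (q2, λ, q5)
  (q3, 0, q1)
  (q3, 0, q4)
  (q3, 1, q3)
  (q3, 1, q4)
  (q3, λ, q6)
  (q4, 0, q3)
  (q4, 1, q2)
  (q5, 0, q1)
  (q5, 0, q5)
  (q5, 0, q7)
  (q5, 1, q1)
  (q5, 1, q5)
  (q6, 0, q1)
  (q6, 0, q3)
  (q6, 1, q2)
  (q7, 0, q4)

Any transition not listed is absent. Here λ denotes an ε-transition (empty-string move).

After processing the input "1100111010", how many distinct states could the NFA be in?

Start in {q0}.
Read '1': q0→{q2}; union {q2}; ε-closure = {q2, q5}.
Read '1': q2→{q1, q3, q4}, q5→{q1, q5}; union {q1, q3, q4, q5}; ε-closure = {q1, q3, q4, q5, q6}.
Read '0': q1→{q0, q4}, q3→{q1, q4}, q4→{q3}, q5→{q1, q5, q7}, q6→{q1, q3}; union {q0, q1, q3, q4, q5, q7}; ε-closure = {q0, q1, q3, q4, q5, q6, q7}.
Read '0': q0→{q3, q6, q7}, q1→{q0, q4}, q3→{q1, q4}, q4→{q3}, q5→{q1, q5, q7}, q6→{q1, q3}, q7→{q4}; now {q0, q1, q3, q4, q5, q6, q7}.
Read '1': q0→{q2}, q1→{q3}, q3→{q3, q4}, q4→{q2}, q5→{q1, q5}, q6→{q2}, q7→∅; union {q1, q2, q3, q4, q5}; ε-closure = {q1, q2, q3, q4, q5, q6}.
Read '1': q1→{q3}, q2→{q1, q3, q4}, q3→{q3, q4}, q4→{q2}, q5→{q1, q5}, q6→{q2}; union {q1, q2, q3, q4, q5}; ε-closure = {q1, q2, q3, q4, q5, q6}.
Read '1': q1→{q3}, q2→{q1, q3, q4}, q3→{q3, q4}, q4→{q2}, q5→{q1, q5}, q6→{q2}; union {q1, q2, q3, q4, q5}; ε-closure = {q1, q2, q3, q4, q5, q6}.
Read '0': q1→{q0, q4}, q2→{q0}, q3→{q1, q4}, q4→{q3}, q5→{q1, q5, q7}, q6→{q1, q3}; union {q0, q1, q3, q4, q5, q7}; ε-closure = {q0, q1, q3, q4, q5, q6, q7}.
Read '1': q0→{q2}, q1→{q3}, q3→{q3, q4}, q4→{q2}, q5→{q1, q5}, q6→{q2}, q7→∅; union {q1, q2, q3, q4, q5}; ε-closure = {q1, q2, q3, q4, q5, q6}.
Read '0': q1→{q0, q4}, q2→{q0}, q3→{q1, q4}, q4→{q3}, q5→{q1, q5, q7}, q6→{q1, q3}; union {q0, q1, q3, q4, q5, q7}; ε-closure = {q0, q1, q3, q4, q5, q6, q7}.
That set has 7 states.

7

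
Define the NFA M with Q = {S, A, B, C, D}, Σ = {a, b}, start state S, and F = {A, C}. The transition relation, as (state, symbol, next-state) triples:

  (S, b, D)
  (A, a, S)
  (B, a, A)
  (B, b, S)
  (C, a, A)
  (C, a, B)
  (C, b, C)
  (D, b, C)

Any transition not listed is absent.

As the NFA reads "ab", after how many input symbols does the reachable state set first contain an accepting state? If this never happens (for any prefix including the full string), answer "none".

Start in {S}.
Read 'a': {S} → ∅.
The set is empty and remains empty for the remaining 1 symbol.
No reachable set along the way intersects F.

none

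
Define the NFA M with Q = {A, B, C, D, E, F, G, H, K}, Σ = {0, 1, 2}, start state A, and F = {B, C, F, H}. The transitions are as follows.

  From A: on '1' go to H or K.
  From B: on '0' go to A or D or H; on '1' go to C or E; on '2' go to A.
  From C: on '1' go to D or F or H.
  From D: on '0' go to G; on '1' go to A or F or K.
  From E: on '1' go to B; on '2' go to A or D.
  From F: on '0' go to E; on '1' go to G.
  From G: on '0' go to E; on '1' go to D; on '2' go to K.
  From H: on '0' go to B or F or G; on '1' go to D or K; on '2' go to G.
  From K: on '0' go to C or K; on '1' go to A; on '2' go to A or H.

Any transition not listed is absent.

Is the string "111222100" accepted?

Yes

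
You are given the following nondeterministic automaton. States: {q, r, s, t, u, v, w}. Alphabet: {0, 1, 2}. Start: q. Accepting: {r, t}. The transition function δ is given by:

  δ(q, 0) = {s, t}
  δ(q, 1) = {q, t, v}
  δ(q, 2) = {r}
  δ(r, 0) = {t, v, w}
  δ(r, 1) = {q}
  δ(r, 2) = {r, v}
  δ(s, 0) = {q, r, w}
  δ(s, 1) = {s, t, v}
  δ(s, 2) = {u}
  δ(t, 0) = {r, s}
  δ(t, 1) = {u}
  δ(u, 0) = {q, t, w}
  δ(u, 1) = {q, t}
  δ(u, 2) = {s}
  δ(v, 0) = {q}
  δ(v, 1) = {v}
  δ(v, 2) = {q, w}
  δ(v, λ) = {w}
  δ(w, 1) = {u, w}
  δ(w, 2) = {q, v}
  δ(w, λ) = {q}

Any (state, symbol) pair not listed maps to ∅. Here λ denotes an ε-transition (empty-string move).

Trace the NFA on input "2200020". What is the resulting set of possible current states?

Start in {q}.
Read '2': {q} → {r}.
Read '2': {r} → {q, r, v, w}.
Read '0': {q, r, v, w} → {q, s, t, v, w}.
Read '0': {q, s, t, v, w} → {q, r, s, t, w}.
Read '0': {q, r, s, t, w} → {q, r, s, t, v, w}.
Read '2': {q, r, s, t, v, w} → {q, r, u, v, w}.
Read '0': {q, r, u, v, w} → {q, s, t, v, w}.

{q, s, t, v, w}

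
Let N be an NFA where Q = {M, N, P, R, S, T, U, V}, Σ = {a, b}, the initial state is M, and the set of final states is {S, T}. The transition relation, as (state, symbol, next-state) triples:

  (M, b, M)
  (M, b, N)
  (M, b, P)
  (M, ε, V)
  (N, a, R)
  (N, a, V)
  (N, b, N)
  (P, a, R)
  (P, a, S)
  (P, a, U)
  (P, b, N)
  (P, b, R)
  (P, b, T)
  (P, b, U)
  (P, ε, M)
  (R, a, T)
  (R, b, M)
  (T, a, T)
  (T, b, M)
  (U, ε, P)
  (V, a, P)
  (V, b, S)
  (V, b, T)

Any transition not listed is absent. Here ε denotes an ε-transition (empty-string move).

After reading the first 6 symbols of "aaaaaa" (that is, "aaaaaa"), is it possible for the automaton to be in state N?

No

Start: ε-closure({M}) = {M, V}.
Read 'a': {M, V} → {M, P, V}.
Read 'a': {M, P, V} → {M, P, R, S, U, V}.
Read 'a': {M, P, R, S, U, V} → {M, P, R, S, T, U, V}.
Read 'a': {M, P, R, S, T, U, V} → {M, P, R, S, T, U, V}.
Read 'a': {M, P, R, S, T, U, V} → {M, P, R, S, T, U, V}.
Read 'a': {M, P, R, S, T, U, V} → {M, P, R, S, T, U, V}.
State N is not in {M, P, R, S, T, U, V}.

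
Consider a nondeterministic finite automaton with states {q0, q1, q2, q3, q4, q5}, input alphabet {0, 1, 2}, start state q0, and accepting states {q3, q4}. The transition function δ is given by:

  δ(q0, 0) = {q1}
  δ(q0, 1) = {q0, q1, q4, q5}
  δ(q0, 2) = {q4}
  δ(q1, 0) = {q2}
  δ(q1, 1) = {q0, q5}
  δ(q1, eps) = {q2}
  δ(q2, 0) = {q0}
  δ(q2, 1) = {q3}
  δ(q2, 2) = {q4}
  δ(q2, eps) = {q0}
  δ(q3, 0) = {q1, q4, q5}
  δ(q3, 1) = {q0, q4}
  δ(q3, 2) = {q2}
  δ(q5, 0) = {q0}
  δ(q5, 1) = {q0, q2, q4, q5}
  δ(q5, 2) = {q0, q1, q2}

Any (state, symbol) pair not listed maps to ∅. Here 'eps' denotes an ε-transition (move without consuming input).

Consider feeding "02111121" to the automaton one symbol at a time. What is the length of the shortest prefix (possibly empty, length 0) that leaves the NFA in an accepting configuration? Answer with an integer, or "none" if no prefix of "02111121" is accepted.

Start in {q0}.
Read '0': q0→{q1}; union {q1}; ε-closure = {q0, q1, q2}.
Read '2': q0→{q4}, q1→∅, q2→{q4}; now {q4}.
None of the earlier sets intersect F, but {q4} does.

2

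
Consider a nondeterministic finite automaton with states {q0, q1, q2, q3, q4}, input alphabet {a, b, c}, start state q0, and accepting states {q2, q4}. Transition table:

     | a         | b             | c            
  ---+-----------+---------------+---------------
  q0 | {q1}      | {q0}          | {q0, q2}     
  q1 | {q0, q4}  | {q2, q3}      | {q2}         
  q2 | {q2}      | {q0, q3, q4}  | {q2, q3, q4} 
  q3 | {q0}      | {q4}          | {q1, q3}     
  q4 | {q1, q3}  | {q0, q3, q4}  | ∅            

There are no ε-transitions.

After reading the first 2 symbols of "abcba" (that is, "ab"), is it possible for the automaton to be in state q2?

Start in {q0}.
Read 'a': q0→{q1}; now {q1}.
Read 'b': q1→{q2, q3}; now {q2, q3}.
State q2 is in {q2, q3}.

Yes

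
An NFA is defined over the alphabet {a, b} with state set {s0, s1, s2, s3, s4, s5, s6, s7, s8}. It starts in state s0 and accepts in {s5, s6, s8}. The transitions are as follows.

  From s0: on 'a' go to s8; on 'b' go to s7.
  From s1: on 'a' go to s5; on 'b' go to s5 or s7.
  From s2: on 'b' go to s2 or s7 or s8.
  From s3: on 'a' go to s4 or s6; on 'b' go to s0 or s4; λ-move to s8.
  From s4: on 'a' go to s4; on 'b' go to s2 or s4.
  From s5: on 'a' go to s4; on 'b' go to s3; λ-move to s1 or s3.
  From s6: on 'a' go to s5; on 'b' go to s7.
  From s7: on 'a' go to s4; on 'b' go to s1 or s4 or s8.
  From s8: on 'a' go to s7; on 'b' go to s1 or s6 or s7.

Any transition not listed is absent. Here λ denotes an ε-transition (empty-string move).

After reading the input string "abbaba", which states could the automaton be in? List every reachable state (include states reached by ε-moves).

{s1, s3, s4, s5, s6, s7, s8}

Start in {s0}.
Read 'a': {s0} → {s8}.
Read 'b': {s8} → {s1, s6, s7}.
Read 'b': {s1, s6, s7} → {s1, s3, s4, s5, s7, s8}.
Read 'a': {s1, s3, s4, s5, s7, s8} → {s1, s3, s4, s5, s6, s7, s8}.
Read 'b': {s1, s3, s4, s5, s6, s7, s8} → {s0, s1, s2, s3, s4, s5, s6, s7, s8}.
Read 'a': {s0, s1, s2, s3, s4, s5, s6, s7, s8} → {s1, s3, s4, s5, s6, s7, s8}.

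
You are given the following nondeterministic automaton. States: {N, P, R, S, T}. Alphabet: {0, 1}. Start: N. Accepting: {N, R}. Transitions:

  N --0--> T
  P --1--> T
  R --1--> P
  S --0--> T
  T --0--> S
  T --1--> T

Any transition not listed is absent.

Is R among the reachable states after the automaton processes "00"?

No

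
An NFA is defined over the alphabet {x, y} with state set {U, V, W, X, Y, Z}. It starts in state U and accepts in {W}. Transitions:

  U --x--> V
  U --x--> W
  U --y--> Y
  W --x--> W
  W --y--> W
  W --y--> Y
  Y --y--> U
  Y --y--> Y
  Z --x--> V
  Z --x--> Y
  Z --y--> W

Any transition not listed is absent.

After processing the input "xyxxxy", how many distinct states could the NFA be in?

Start in {U}.
Read 'x': {U} → {V, W}.
Read 'y': {V, W} → {W, Y}.
Read 'x': {W, Y} → {W}.
Read 'x': {W} → {W}.
Read 'x': {W} → {W}.
Read 'y': {W} → {W, Y}.
That set has 2 states.

2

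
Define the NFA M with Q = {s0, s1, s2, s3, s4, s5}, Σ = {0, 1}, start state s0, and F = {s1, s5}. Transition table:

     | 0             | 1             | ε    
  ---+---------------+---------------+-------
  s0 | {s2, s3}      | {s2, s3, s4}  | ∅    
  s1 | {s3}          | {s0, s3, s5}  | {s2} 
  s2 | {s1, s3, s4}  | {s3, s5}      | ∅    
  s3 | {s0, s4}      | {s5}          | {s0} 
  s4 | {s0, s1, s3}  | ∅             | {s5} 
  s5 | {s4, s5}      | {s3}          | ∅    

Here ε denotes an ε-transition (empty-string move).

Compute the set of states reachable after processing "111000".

{s0, s1, s2, s3, s4, s5}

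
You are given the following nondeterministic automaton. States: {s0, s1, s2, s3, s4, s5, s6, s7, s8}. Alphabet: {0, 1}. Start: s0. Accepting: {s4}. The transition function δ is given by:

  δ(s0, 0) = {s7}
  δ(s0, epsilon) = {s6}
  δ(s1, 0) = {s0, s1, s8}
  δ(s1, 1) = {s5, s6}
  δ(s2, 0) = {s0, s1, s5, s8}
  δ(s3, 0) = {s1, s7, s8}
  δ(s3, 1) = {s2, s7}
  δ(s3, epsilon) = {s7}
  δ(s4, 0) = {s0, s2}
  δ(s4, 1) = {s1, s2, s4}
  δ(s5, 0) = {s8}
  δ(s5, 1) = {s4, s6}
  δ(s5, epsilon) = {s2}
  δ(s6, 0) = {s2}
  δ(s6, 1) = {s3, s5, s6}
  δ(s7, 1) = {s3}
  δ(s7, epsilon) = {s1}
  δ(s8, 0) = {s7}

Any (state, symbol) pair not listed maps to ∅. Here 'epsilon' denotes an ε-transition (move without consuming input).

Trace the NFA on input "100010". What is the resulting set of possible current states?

{s0, s1, s2, s5, s6, s7, s8}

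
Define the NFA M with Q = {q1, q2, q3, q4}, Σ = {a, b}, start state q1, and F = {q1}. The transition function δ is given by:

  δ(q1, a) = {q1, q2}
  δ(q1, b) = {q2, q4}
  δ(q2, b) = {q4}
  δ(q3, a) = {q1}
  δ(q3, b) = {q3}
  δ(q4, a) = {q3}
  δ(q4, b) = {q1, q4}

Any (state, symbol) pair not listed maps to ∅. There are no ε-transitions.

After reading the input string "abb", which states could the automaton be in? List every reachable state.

{q1, q4}

Start in {q1}.
Read 'a': q1→{q1, q2}; now {q1, q2}.
Read 'b': q1→{q2, q4}, q2→{q4}; now {q2, q4}.
Read 'b': q2→{q4}, q4→{q1, q4}; now {q1, q4}.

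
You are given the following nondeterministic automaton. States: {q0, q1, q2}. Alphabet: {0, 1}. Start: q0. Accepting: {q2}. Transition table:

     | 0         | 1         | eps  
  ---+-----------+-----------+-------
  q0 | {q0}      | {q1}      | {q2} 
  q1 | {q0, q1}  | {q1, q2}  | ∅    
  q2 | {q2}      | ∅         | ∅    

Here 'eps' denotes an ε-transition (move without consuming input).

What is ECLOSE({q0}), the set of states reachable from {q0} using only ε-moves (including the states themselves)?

{q0, q2}

Begin with {q0}.
ε-move q0 → q2; add q2.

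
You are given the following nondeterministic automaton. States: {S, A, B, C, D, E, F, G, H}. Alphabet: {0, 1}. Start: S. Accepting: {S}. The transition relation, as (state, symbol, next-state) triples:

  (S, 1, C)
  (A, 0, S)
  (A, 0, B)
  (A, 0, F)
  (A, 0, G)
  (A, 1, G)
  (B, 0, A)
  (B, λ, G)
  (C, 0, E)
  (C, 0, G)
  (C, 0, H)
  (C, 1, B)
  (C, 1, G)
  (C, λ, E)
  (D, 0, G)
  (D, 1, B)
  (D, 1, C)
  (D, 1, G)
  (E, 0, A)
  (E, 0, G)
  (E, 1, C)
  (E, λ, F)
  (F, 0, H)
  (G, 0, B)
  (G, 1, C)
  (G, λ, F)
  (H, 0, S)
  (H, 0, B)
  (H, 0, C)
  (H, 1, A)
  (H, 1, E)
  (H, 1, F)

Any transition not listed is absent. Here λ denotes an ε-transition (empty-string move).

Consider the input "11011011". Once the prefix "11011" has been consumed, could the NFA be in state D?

No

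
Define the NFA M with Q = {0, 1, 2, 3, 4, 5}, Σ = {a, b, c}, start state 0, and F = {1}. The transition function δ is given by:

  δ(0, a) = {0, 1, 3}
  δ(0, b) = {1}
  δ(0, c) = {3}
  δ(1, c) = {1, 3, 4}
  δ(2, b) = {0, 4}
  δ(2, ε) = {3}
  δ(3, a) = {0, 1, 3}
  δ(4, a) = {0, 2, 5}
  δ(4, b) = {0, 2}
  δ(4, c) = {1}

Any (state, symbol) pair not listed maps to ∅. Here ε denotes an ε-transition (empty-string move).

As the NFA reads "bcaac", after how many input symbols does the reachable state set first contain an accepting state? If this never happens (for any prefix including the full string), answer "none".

Start in {0}.
Read 'b': {0} → {1}.
None of the earlier sets intersect F, but {1} does.

1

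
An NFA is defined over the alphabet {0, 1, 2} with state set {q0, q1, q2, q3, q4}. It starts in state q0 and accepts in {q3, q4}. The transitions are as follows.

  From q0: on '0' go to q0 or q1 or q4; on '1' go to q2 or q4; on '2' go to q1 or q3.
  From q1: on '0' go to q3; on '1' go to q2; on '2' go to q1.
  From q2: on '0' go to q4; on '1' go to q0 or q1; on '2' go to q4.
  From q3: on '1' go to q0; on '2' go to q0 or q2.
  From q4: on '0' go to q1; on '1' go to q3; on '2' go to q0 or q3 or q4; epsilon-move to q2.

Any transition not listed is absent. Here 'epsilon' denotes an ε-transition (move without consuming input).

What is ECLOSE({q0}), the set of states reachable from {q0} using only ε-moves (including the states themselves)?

{q0}

Begin with {q0}.
No ε-moves leave this set, so the closure equals the set itself.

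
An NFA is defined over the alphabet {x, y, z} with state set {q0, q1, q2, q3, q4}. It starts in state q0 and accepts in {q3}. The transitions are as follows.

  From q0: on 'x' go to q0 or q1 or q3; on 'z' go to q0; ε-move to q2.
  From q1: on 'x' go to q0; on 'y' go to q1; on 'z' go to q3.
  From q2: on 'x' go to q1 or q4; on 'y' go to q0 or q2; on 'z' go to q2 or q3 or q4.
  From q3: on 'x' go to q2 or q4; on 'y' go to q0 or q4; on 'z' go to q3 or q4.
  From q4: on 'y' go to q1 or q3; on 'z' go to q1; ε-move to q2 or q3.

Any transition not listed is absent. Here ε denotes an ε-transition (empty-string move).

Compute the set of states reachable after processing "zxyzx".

Start: ε-closure({q0}) = {q0, q2}.
Read 'z': {q0, q2} → {q0, q2, q3, q4}.
Read 'x': {q0, q2, q3, q4} → {q0, q1, q2, q3, q4}.
Read 'y': {q0, q1, q2, q3, q4} → {q0, q1, q2, q3, q4}.
Read 'z': {q0, q1, q2, q3, q4} → {q0, q1, q2, q3, q4}.
Read 'x': {q0, q1, q2, q3, q4} → {q0, q1, q2, q3, q4}.

{q0, q1, q2, q3, q4}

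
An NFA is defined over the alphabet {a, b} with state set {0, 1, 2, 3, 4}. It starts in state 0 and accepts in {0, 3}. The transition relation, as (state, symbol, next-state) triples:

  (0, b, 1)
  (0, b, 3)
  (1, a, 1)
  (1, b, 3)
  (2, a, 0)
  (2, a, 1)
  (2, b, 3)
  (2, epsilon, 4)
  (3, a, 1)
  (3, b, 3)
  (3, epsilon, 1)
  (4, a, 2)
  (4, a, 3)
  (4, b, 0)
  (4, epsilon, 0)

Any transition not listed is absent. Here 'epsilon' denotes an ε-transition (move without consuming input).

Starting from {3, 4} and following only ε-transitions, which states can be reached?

Begin with {3, 4}.
ε-move 3 → 1; add 1.
ε-move 4 → 0; add 0.

{0, 1, 3, 4}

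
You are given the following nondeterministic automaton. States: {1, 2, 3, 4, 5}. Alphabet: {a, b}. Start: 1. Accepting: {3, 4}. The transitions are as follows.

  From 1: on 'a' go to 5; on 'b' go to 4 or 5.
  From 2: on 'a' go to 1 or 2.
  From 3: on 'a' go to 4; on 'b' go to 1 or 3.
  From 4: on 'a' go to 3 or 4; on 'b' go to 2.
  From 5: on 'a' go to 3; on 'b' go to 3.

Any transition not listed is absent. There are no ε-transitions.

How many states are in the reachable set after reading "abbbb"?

Start in {1}.
Read 'a': {1} → {5}.
Read 'b': {5} → {3}.
Read 'b': {3} → {1, 3}.
Read 'b': {1, 3} → {1, 3, 4, 5}.
Read 'b': {1, 3, 4, 5} → {1, 2, 3, 4, 5}.
That set has 5 states.

5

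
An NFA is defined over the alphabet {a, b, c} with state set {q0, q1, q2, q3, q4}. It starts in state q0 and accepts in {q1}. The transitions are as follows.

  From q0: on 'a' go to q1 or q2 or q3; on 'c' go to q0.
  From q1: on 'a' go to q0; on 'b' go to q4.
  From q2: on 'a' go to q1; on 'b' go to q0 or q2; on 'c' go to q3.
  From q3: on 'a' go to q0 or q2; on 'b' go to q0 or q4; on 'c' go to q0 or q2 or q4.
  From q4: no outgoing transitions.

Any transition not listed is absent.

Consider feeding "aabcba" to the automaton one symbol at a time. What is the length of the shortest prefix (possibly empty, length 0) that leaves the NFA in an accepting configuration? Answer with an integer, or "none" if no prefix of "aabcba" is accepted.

Start in {q0}.
Read 'a': q0→{q1, q2, q3}; now {q1, q2, q3}.
None of the earlier sets intersect F, but {q1, q2, q3} does.

1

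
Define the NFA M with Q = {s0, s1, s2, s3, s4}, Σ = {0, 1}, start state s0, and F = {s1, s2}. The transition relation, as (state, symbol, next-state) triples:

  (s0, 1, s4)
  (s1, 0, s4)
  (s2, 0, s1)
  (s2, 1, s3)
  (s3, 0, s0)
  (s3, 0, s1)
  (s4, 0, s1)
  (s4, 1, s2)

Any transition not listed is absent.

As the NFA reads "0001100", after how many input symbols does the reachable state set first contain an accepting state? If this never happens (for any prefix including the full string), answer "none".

none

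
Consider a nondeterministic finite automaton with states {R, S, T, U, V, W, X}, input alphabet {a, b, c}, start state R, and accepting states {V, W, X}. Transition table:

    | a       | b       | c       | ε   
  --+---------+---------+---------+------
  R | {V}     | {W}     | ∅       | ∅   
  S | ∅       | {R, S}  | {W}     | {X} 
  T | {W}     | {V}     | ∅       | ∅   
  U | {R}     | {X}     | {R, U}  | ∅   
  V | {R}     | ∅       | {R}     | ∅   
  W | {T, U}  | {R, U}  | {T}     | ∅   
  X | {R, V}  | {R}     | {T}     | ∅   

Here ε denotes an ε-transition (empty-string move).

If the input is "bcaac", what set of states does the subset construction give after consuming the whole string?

{R, U}

Start in {R}.
Read 'b': R→{W}; now {W}.
Read 'c': W→{T}; now {T}.
Read 'a': T→{W}; now {W}.
Read 'a': W→{T, U}; now {T, U}.
Read 'c': T→∅, U→{R, U}; now {R, U}.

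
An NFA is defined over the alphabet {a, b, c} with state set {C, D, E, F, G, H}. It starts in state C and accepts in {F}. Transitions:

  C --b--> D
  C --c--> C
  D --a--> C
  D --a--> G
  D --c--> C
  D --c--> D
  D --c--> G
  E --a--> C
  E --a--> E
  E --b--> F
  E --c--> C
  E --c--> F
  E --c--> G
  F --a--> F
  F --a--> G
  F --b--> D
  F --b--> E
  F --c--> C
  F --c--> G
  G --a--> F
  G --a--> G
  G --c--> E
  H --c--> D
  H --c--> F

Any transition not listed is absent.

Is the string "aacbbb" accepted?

No

Start in {C}.
Read 'a': {C} → ∅.
The set is empty and remains empty for the remaining 5 symbols.
The final set ∅ contains no accepting state.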